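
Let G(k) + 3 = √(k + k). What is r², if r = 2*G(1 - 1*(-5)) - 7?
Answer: 217 - 104*√3 ≈ 36.867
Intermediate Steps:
G(k) = -3 + √2*√k (G(k) = -3 + √(k + k) = -3 + √(2*k) = -3 + √2*√k)
r = -13 + 4*√3 (r = 2*(-3 + √2*√(1 - 1*(-5))) - 7 = 2*(-3 + √2*√(1 + 5)) - 7 = 2*(-3 + √2*√6) - 7 = 2*(-3 + 2*√3) - 7 = (-6 + 4*√3) - 7 = -13 + 4*√3 ≈ -6.0718)
r² = (-13 + 4*√3)²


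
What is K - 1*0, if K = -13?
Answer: -13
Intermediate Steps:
K - 1*0 = -13 - 1*0 = -13 + 0 = -13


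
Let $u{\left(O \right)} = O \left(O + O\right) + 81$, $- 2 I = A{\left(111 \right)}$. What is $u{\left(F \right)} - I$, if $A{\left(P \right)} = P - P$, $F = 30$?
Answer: $1881$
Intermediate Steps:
$A{\left(P \right)} = 0$
$I = 0$ ($I = \left(- \frac{1}{2}\right) 0 = 0$)
$u{\left(O \right)} = 81 + 2 O^{2}$ ($u{\left(O \right)} = O 2 O + 81 = 2 O^{2} + 81 = 81 + 2 O^{2}$)
$u{\left(F \right)} - I = \left(81 + 2 \cdot 30^{2}\right) - 0 = \left(81 + 2 \cdot 900\right) + 0 = \left(81 + 1800\right) + 0 = 1881 + 0 = 1881$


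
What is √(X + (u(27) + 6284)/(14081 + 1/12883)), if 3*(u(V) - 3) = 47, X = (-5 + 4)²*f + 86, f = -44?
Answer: √87304007769636269/45351381 ≈ 6.5152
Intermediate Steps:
X = 42 (X = (-5 + 4)²*(-44) + 86 = (-1)²*(-44) + 86 = 1*(-44) + 86 = -44 + 86 = 42)
u(V) = 56/3 (u(V) = 3 + (⅓)*47 = 3 + 47/3 = 56/3)
√(X + (u(27) + 6284)/(14081 + 1/12883)) = √(42 + (56/3 + 6284)/(14081 + 1/12883)) = √(42 + 18908/(3*(14081 + 1/12883))) = √(42 + 18908/(3*(181405524/12883))) = √(42 + (18908/3)*(12883/181405524)) = √(42 + 60897941/136054143) = √(5775171947/136054143) = √87304007769636269/45351381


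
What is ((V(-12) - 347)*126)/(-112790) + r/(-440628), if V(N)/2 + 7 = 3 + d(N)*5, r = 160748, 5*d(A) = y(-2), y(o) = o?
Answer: 225075004/6212304015 ≈ 0.036231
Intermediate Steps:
d(A) = -⅖ (d(A) = (⅕)*(-2) = -⅖)
V(N) = -12 (V(N) = -14 + 2*(3 - ⅖*5) = -14 + 2*(3 - 2) = -14 + 2*1 = -14 + 2 = -12)
((V(-12) - 347)*126)/(-112790) + r/(-440628) = ((-12 - 347)*126)/(-112790) + 160748/(-440628) = -359*126*(-1/112790) + 160748*(-1/440628) = -45234*(-1/112790) - 40187/110157 = 22617/56395 - 40187/110157 = 225075004/6212304015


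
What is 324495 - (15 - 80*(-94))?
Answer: 316960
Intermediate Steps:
324495 - (15 - 80*(-94)) = 324495 - (15 + 7520) = 324495 - 1*7535 = 324495 - 7535 = 316960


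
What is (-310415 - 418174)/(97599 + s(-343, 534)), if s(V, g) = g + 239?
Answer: -728589/98372 ≈ -7.4065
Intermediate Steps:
s(V, g) = 239 + g
(-310415 - 418174)/(97599 + s(-343, 534)) = (-310415 - 418174)/(97599 + (239 + 534)) = -728589/(97599 + 773) = -728589/98372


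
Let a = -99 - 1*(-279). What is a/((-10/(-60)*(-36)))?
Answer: -30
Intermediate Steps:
a = 180 (a = -99 + 279 = 180)
a/((-10/(-60)*(-36))) = 180/((-10/(-60)*(-36))) = 180/((-10*(-1/60)*(-36))) = 180/(((1/6)*(-36))) = 180/(-6) = 180*(-1/6) = -30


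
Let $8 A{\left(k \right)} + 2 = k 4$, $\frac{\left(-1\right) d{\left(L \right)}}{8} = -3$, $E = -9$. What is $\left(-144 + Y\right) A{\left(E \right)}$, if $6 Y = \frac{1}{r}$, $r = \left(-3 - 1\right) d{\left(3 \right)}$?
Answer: $\frac{1575955}{2304} \approx 684.01$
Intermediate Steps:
$d{\left(L \right)} = 24$ ($d{\left(L \right)} = \left(-8\right) \left(-3\right) = 24$)
$A{\left(k \right)} = - \frac{1}{4} + \frac{k}{2}$ ($A{\left(k \right)} = - \frac{1}{4} + \frac{k 4}{8} = - \frac{1}{4} + \frac{4 k}{8} = - \frac{1}{4} + \frac{k}{2}$)
$r = -96$ ($r = \left(-3 - 1\right) 24 = \left(-4\right) 24 = -96$)
$Y = - \frac{1}{576}$ ($Y = \frac{1}{6 \left(-96\right)} = \frac{1}{6} \left(- \frac{1}{96}\right) = - \frac{1}{576} \approx -0.0017361$)
$\left(-144 + Y\right) A{\left(E \right)} = \left(-144 - \frac{1}{576}\right) \left(- \frac{1}{4} + \frac{1}{2} \left(-9\right)\right) = - \frac{82945 \left(- \frac{1}{4} - \frac{9}{2}\right)}{576} = \left(- \frac{82945}{576}\right) \left(- \frac{19}{4}\right) = \frac{1575955}{2304}$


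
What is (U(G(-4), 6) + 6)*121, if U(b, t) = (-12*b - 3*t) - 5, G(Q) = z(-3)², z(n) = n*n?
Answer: -119669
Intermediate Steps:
z(n) = n²
G(Q) = 81 (G(Q) = ((-3)²)² = 9² = 81)
U(b, t) = -5 - 12*b - 3*t
(U(G(-4), 6) + 6)*121 = ((-5 - 12*81 - 3*6) + 6)*121 = ((-5 - 972 - 18) + 6)*121 = (-995 + 6)*121 = -989*121 = -119669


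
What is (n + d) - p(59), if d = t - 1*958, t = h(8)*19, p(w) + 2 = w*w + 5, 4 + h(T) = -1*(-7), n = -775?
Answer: -5160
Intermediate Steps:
h(T) = 3 (h(T) = -4 - 1*(-7) = -4 + 7 = 3)
p(w) = 3 + w² (p(w) = -2 + (w*w + 5) = -2 + (w² + 5) = -2 + (5 + w²) = 3 + w²)
t = 57 (t = 3*19 = 57)
d = -901 (d = 57 - 1*958 = 57 - 958 = -901)
(n + d) - p(59) = (-775 - 901) - (3 + 59²) = -1676 - (3 + 3481) = -1676 - 1*3484 = -1676 - 3484 = -5160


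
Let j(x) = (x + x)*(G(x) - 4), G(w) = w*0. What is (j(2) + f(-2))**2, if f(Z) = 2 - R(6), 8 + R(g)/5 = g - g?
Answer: 676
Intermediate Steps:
R(g) = -40 (R(g) = -40 + 5*(g - g) = -40 + 5*0 = -40 + 0 = -40)
f(Z) = 42 (f(Z) = 2 - 1*(-40) = 2 + 40 = 42)
G(w) = 0
j(x) = -8*x (j(x) = (x + x)*(0 - 4) = (2*x)*(-4) = -8*x)
(j(2) + f(-2))**2 = (-8*2 + 42)**2 = (-16 + 42)**2 = 26**2 = 676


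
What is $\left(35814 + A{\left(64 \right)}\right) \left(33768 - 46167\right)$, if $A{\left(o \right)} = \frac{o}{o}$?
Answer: $-444070185$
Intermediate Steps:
$A{\left(o \right)} = 1$
$\left(35814 + A{\left(64 \right)}\right) \left(33768 - 46167\right) = \left(35814 + 1\right) \left(33768 - 46167\right) = 35815 \left(-12399\right) = -444070185$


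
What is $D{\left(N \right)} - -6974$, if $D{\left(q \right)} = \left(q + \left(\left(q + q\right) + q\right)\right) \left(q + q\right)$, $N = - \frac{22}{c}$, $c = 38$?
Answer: $\frac{2518582}{361} \approx 6976.7$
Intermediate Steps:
$N = - \frac{11}{19}$ ($N = - \frac{22}{38} = \left(-22\right) \frac{1}{38} = - \frac{11}{19} \approx -0.57895$)
$D{\left(q \right)} = 8 q^{2}$ ($D{\left(q \right)} = \left(q + \left(2 q + q\right)\right) 2 q = \left(q + 3 q\right) 2 q = 4 q 2 q = 8 q^{2}$)
$D{\left(N \right)} - -6974 = 8 \left(- \frac{11}{19}\right)^{2} - -6974 = 8 \cdot \frac{121}{361} + 6974 = \frac{968}{361} + 6974 = \frac{2518582}{361}$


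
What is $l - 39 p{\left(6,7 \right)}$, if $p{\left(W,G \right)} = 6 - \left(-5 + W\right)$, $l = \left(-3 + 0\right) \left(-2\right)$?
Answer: $-189$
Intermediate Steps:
$l = 6$ ($l = \left(-3\right) \left(-2\right) = 6$)
$p{\left(W,G \right)} = 11 - W$
$l - 39 p{\left(6,7 \right)} = 6 - 39 \left(11 - 6\right) = 6 - 195 = -189$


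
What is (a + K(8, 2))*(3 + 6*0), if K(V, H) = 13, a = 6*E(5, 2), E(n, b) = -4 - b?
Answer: -69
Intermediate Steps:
a = -36 (a = 6*(-4 - 1*2) = 6*(-4 - 2) = 6*(-6) = -36)
(a + K(8, 2))*(3 + 6*0) = (-36 + 13)*(3 + 6*0) = -23*(3 + 0) = -23*3 = -69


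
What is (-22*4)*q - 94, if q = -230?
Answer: 20146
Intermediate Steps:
(-22*4)*q - 94 = -22*4*(-230) - 94 = -88*(-230) - 94 = 20240 - 94 = 20146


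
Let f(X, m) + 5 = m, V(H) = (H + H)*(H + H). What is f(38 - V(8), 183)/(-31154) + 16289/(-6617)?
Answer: -19563282/7928693 ≈ -2.4674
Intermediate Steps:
V(H) = 4*H**2 (V(H) = (2*H)*(2*H) = 4*H**2)
f(X, m) = -5 + m
f(38 - V(8), 183)/(-31154) + 16289/(-6617) = (-5 + 183)/(-31154) + 16289/(-6617) = 178*(-1/31154) + 16289*(-1/6617) = -89/15577 - 1253/509 = -19563282/7928693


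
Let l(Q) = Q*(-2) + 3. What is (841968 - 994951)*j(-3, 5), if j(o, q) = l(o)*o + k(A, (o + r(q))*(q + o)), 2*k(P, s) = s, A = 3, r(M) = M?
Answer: 3824575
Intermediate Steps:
l(Q) = 3 - 2*Q (l(Q) = -2*Q + 3 = 3 - 2*Q)
k(P, s) = s/2
j(o, q) = (o + q)**2/2 + o*(3 - 2*o) (j(o, q) = (3 - 2*o)*o + ((o + q)*(q + o))/2 = o*(3 - 2*o) + ((o + q)*(o + q))/2 = o*(3 - 2*o) + (o + q)**2/2 = (o + q)**2/2 + o*(3 - 2*o))
(841968 - 994951)*j(-3, 5) = (841968 - 994951)*((1/2)*5**2 + 3*(-3) - 3/2*(-3)**2 - 3*5) = -152983*((1/2)*25 - 9 - 3/2*9 - 15) = -152983*(25/2 - 9 - 27/2 - 15) = -152983*(-25) = 3824575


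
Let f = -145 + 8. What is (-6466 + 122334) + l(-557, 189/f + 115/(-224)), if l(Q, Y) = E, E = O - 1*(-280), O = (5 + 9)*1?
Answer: 116162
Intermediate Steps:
f = -137
O = 14 (O = 14*1 = 14)
E = 294 (E = 14 - 1*(-280) = 14 + 280 = 294)
l(Q, Y) = 294
(-6466 + 122334) + l(-557, 189/f + 115/(-224)) = (-6466 + 122334) + 294 = 115868 + 294 = 116162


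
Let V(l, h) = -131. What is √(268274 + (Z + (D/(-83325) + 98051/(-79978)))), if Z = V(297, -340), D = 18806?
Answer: √476338657100799290920518/1332833370 ≈ 517.82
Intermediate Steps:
Z = -131
√(268274 + (Z + (D/(-83325) + 98051/(-79978)))) = √(268274 + (-131 + (18806/(-83325) + 98051/(-79978)))) = √(268274 + (-131 + (18806*(-1/83325) + 98051*(-1/79978)))) = √(268274 + (-131 + (-18806/83325 - 98051/79978))) = √(268274 + (-131 - 9674165843/6664166850)) = √(268274 - 882680023193/6664166850) = √(1786940017493707/6664166850) = √476338657100799290920518/1332833370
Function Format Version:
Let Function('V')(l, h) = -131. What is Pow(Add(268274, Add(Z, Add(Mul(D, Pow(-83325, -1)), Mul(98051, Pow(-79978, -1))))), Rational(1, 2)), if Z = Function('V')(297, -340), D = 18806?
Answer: Mul(Rational(1, 1332833370), Pow(476338657100799290920518, Rational(1, 2))) ≈ 517.82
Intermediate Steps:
Z = -131
Pow(Add(268274, Add(Z, Add(Mul(D, Pow(-83325, -1)), Mul(98051, Pow(-79978, -1))))), Rational(1, 2)) = Pow(Add(268274, Add(-131, Add(Mul(18806, Pow(-83325, -1)), Mul(98051, Pow(-79978, -1))))), Rational(1, 2)) = Pow(Add(268274, Add(-131, Add(Mul(18806, Rational(-1, 83325)), Mul(98051, Rational(-1, 79978))))), Rational(1, 2)) = Pow(Add(268274, Add(-131, Add(Rational(-18806, 83325), Rational(-98051, 79978)))), Rational(1, 2)) = Pow(Add(268274, Add(-131, Rational(-9674165843, 6664166850))), Rational(1, 2)) = Pow(Add(268274, Rational(-882680023193, 6664166850)), Rational(1, 2)) = Pow(Rational(1786940017493707, 6664166850), Rational(1, 2)) = Mul(Rational(1, 1332833370), Pow(476338657100799290920518, Rational(1, 2)))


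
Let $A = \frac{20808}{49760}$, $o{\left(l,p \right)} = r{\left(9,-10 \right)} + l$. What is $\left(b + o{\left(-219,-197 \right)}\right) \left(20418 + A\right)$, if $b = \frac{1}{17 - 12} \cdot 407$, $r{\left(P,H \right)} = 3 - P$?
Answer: $- \frac{45593919399}{15550} \approx -2.9321 \cdot 10^{6}$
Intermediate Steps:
$b = \frac{407}{5}$ ($b = \frac{1}{5} \cdot 407 = \frac{407}{5} \approx 81.4$)
$o{\left(l,p \right)} = -6 + l$ ($o{\left(l,p \right)} = \left(3 - 9\right) + l = -6 + l$)
$A = \frac{2601}{6220}$ ($A = 20808 \cdot \frac{1}{49760} = \frac{2601}{6220} \approx 0.41817$)
$\left(b + o{\left(-219,-197 \right)}\right) \left(20418 + A\right) = \left(\frac{407}{5} - 225\right) \left(20418 + \frac{2601}{6220}\right) = \left(\frac{407}{5} - 225\right) \frac{127002561}{6220} = \left(- \frac{718}{5}\right) \frac{127002561}{6220} = - \frac{45593919399}{15550}$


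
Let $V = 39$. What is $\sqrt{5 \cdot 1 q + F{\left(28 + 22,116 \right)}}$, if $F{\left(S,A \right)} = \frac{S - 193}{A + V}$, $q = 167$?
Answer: $\frac{\sqrt{20038710}}{155} \approx 28.88$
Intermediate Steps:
$F{\left(S,A \right)} = \frac{-193 + S}{39 + A}$ ($F{\left(S,A \right)} = \frac{S - 193}{A + 39} = \frac{-193 + S}{39 + A}$)
$\sqrt{5 \cdot 1 q + F{\left(28 + 22,116 \right)}} = \sqrt{5 \cdot 1 \cdot 167 + \frac{-193 + \left(28 + 22\right)}{39 + 116}} = \sqrt{5 \cdot 167 + \frac{-193 + 50}{155}} = \sqrt{835 + \frac{1}{155} \left(-143\right)} = \sqrt{835 - \frac{143}{155}} = \sqrt{\frac{129282}{155}} = \frac{\sqrt{20038710}}{155}$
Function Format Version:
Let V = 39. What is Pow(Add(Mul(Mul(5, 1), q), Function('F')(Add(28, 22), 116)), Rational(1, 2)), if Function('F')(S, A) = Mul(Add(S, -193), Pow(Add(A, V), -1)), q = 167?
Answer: Mul(Rational(1, 155), Pow(20038710, Rational(1, 2))) ≈ 28.880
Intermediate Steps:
Function('F')(S, A) = Mul(Pow(Add(39, A), -1), Add(-193, S)) (Function('F')(S, A) = Mul(Add(S, -193), Pow(Add(A, 39), -1)) = Mul(Add(-193, S), Pow(Add(39, A), -1)) = Mul(Pow(Add(39, A), -1), Add(-193, S)))
Pow(Add(Mul(Mul(5, 1), q), Function('F')(Add(28, 22), 116)), Rational(1, 2)) = Pow(Add(Mul(Mul(5, 1), 167), Mul(Pow(Add(39, 116), -1), Add(-193, Add(28, 22)))), Rational(1, 2)) = Pow(Add(Mul(5, 167), Mul(Pow(155, -1), Add(-193, 50))), Rational(1, 2)) = Pow(Add(835, Mul(Rational(1, 155), -143)), Rational(1, 2)) = Pow(Add(835, Rational(-143, 155)), Rational(1, 2)) = Pow(Rational(129282, 155), Rational(1, 2)) = Mul(Rational(1, 155), Pow(20038710, Rational(1, 2)))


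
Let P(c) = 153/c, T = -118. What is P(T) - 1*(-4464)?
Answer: 526599/118 ≈ 4462.7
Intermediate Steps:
P(T) - 1*(-4464) = 153/(-118) - 1*(-4464) = 153*(-1/118) + 4464 = -153/118 + 4464 = 526599/118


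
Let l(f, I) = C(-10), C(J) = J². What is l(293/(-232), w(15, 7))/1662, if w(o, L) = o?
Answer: 50/831 ≈ 0.060168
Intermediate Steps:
l(f, I) = 100 (l(f, I) = (-10)² = 100)
l(293/(-232), w(15, 7))/1662 = 100/1662 = 100*(1/1662) = 50/831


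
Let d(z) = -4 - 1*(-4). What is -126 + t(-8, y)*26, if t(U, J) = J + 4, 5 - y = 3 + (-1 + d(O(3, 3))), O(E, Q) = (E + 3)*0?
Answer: 56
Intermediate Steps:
O(E, Q) = 0 (O(E, Q) = (3 + E)*0 = 0)
d(z) = 0 (d(z) = -4 + 4 = 0)
y = 3 (y = 5 - (3 + (-1 + 0)) = 5 - (3 - 1) = 5 - 1*2 = 5 - 2 = 3)
t(U, J) = 4 + J
-126 + t(-8, y)*26 = -126 + (4 + 3)*26 = -126 + 7*26 = -126 + 182 = 56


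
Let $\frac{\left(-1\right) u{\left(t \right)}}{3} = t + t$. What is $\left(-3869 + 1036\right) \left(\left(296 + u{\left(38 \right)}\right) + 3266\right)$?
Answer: $-9445222$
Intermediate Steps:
$u{\left(t \right)} = - 6 t$ ($u{\left(t \right)} = - 3 \left(t + t\right) = - 3 \cdot 2 t = - 6 t$)
$\left(-3869 + 1036\right) \left(\left(296 + u{\left(38 \right)}\right) + 3266\right) = \left(-3869 + 1036\right) \left(\left(296 - 228\right) + 3266\right) = - 2833 \left(\left(296 - 228\right) + 3266\right) = - 2833 \left(68 + 3266\right) = \left(-2833\right) 3334 = -9445222$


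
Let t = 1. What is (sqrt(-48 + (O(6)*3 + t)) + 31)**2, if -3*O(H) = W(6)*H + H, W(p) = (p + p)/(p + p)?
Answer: (31 + I*sqrt(59))**2 ≈ 902.0 + 476.23*I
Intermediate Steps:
W(p) = 1 (W(p) = (2*p)/((2*p)) = (2*p)*(1/(2*p)) = 1)
O(H) = -2*H/3 (O(H) = -(1*H + H)/3 = -(H + H)/3 = -2*H/3)
(sqrt(-48 + (O(6)*3 + t)) + 31)**2 = (sqrt(-48 + (-2/3*6*3 + 1)) + 31)**2 = (sqrt(-48 + (-4*3 + 1)) + 31)**2 = (sqrt(-48 + (-12 + 1)) + 31)**2 = (sqrt(-48 - 11) + 31)**2 = (sqrt(-59) + 31)**2 = (I*sqrt(59) + 31)**2 = (31 + I*sqrt(59))**2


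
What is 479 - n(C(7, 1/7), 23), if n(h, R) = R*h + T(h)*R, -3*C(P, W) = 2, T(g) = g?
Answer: 1529/3 ≈ 509.67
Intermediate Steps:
C(P, W) = -⅔ (C(P, W) = -⅓*2 = -⅔)
n(h, R) = 2*R*h (n(h, R) = R*h + h*R = R*h + R*h = 2*R*h)
479 - n(C(7, 1/7), 23) = 479 - 2*23*(-2)/3 = 479 - 1*(-92/3) = 479 + 92/3 = 1529/3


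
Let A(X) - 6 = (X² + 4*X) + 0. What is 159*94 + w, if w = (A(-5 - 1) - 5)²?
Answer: 15115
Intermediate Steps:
A(X) = 6 + X² + 4*X (A(X) = 6 + ((X² + 4*X) + 0) = 6 + (X² + 4*X) = 6 + X² + 4*X)
w = 169 (w = ((6 + (-5 - 1)² + 4*(-5 - 1)) - 5)² = ((6 + (-6)² + 4*(-6)) - 5)² = ((6 + 36 - 24) - 5)² = (18 - 5)² = 13² = 169)
159*94 + w = 159*94 + 169 = 14946 + 169 = 15115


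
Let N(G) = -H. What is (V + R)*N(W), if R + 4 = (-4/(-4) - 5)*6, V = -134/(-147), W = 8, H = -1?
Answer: -3982/147 ≈ -27.088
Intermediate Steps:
V = 134/147 (V = -134*(-1/147) = 134/147 ≈ 0.91156)
R = -28 (R = -4 + (-4/(-4) - 5)*6 = -4 + (-4*(-1/4) - 5)*6 = -4 + (1 - 5)*6 = -4 - 4*6 = -4 - 24 = -28)
N(G) = 1 (N(G) = -1*(-1) = 1)
(V + R)*N(W) = (134/147 - 28)*1 = -3982/147*1 = -3982/147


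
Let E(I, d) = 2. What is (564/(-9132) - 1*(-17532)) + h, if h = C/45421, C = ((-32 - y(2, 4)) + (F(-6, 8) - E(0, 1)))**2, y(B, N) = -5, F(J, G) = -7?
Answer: 605999111161/34565381 ≈ 17532.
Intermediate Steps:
C = 1296 (C = ((-32 - 1*(-5)) + (-7 - 1*2))**2 = ((-32 + 5) + (-7 - 2))**2 = (-27 - 9)**2 = (-36)**2 = 1296)
h = 1296/45421 ≈ 0.028533
(564/(-9132) - 1*(-17532)) + h = (564/(-9132) - 1*(-17532)) + 1296/45421 = (564*(-1/9132) + 17532) + 1296/45421 = (-47/761 + 17532) + 1296/45421 = 13341805/761 + 1296/45421 = 605999111161/34565381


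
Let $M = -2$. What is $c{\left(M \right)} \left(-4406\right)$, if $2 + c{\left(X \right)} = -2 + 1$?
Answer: $13218$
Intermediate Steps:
$c{\left(X \right)} = -3$ ($c{\left(X \right)} = -2 + \left(-2 + 1\right) = -2 - 1 = -3$)
$c{\left(M \right)} \left(-4406\right) = \left(-3\right) \left(-4406\right) = 13218$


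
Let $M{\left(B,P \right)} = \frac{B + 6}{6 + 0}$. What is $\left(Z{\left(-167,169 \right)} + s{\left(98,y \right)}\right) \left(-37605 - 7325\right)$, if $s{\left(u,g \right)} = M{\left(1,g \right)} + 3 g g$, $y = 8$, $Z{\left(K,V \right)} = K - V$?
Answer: $\frac{19252505}{3} \approx 6.4175 \cdot 10^{6}$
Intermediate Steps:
$M{\left(B,P \right)} = 1 + \frac{B}{6}$ ($M{\left(B,P \right)} = \frac{6 + B}{6} = \left(6 + B\right) \frac{1}{6} = 1 + \frac{B}{6}$)
$s{\left(u,g \right)} = \frac{7}{6} + 3 g^{2}$ ($s{\left(u,g \right)} = \left(1 + \frac{1}{6} \cdot 1\right) + 3 g g = \left(1 + \frac{1}{6}\right) + 3 g^{2} = \frac{7}{6} + 3 g^{2}$)
$\left(Z{\left(-167,169 \right)} + s{\left(98,y \right)}\right) \left(-37605 - 7325\right) = \left(\left(-167 - 169\right) + \left(\frac{7}{6} + 3 \cdot 8^{2}\right)\right) \left(-37605 - 7325\right) = \left(\left(-167 - 169\right) + \left(\frac{7}{6} + 3 \cdot 64\right)\right) \left(-44930\right) = \left(-336 + \left(\frac{7}{6} + 192\right)\right) \left(-44930\right) = \left(-336 + \frac{1159}{6}\right) \left(-44930\right) = \left(- \frac{857}{6}\right) \left(-44930\right) = \frac{19252505}{3}$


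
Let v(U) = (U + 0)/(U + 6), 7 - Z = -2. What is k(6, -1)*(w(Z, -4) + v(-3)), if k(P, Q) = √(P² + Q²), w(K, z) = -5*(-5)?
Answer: 24*√37 ≈ 145.99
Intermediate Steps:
Z = 9 (Z = 7 - 1*(-2) = 7 + 2 = 9)
w(K, z) = 25
v(U) = U/(6 + U)
k(6, -1)*(w(Z, -4) + v(-3)) = √(6² + (-1)²)*(25 - 3/(6 - 3)) = √(36 + 1)*(25 - 3/3) = √37*(25 - 3*⅓) = √37*(25 - 1) = √37*24 = 24*√37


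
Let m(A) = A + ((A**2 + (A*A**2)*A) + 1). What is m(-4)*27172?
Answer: 7309268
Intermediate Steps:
m(A) = 1 + A + A**2 + A**4 (m(A) = A + ((A**2 + A**3*A) + 1) = A + ((A**2 + A**4) + 1) = A + (1 + A**2 + A**4) = 1 + A + A**2 + A**4)
m(-4)*27172 = (1 - 4 + (-4)**2 + (-4)**4)*27172 = (1 - 4 + 16 + 256)*27172 = 269*27172 = 7309268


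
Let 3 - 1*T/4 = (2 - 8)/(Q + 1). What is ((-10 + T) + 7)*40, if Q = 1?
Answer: 840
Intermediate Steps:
T = 24 (T = 12 - 4*(2 - 8)/(1 + 1) = 12 - (-24)/2 = 12 - 4*(-3) = 12 + 12 = 24)
((-10 + T) + 7)*40 = ((-10 + 24) + 7)*40 = (14 + 7)*40 = 21*40 = 840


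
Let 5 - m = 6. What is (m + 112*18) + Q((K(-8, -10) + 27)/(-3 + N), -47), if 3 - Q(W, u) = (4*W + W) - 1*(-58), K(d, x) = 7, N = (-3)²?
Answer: 5795/3 ≈ 1931.7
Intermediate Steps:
m = -1 (m = 5 - 1*6 = 5 - 6 = -1)
N = 9
Q(W, u) = -55 - 5*W (Q(W, u) = 3 - ((4*W + W) - 1*(-58)) = 3 - (5*W + 58) = 3 - (58 + 5*W) = 3 + (-58 - 5*W) = -55 - 5*W)
(m + 112*18) + Q((K(-8, -10) + 27)/(-3 + N), -47) = (-1 + 112*18) + (-55 - 5*(7 + 27)/(-3 + 9)) = (-1 + 2016) + (-55 - 170/6) = 2015 + (-55 - 170/6) = 2015 + (-55 - 5*17/3) = 2015 + (-55 - 85/3) = 2015 - 250/3 = 5795/3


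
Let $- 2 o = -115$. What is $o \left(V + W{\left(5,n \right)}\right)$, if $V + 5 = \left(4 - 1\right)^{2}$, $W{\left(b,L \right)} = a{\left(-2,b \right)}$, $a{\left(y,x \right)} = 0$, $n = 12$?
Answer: $230$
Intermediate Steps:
$W{\left(b,L \right)} = 0$
$V = 4$ ($V = -5 + \left(4 - 1\right)^{2} = -5 + 3^{2} = -5 + 9 = 4$)
$o = \frac{115}{2}$ ($o = \left(- \frac{1}{2}\right) \left(-115\right) = \frac{115}{2} \approx 57.5$)
$o \left(V + W{\left(5,n \right)}\right) = \frac{115 \left(4 + 0\right)}{2} = \frac{115}{2} \cdot 4 = 230$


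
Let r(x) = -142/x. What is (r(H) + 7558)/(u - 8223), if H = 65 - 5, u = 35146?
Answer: 226669/807690 ≈ 0.28064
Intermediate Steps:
H = 60
(r(H) + 7558)/(u - 8223) = (-142/60 + 7558)/(35146 - 8223) = (-142*1/60 + 7558)/26923 = (-71/30 + 7558)*(1/26923) = (226669/30)*(1/26923) = 226669/807690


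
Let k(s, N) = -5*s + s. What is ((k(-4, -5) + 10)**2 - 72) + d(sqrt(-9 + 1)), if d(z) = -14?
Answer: 590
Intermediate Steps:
k(s, N) = -4*s
((k(-4, -5) + 10)**2 - 72) + d(sqrt(-9 + 1)) = ((-4*(-4) + 10)**2 - 72) - 14 = ((16 + 10)**2 - 72) - 14 = (26**2 - 72) - 14 = (676 - 72) - 14 = 604 - 14 = 590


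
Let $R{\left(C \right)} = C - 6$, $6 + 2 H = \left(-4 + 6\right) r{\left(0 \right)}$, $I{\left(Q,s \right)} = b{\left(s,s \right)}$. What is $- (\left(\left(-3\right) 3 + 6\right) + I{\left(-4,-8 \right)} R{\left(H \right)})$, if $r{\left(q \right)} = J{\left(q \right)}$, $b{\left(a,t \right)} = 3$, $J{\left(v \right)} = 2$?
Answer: $24$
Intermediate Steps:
$r{\left(q \right)} = 2$
$I{\left(Q,s \right)} = 3$
$H = -1$ ($H = -3 + \frac{\left(-4 + 6\right) 2}{2} = -3 + \frac{2 \cdot 2}{2} = -3 + \frac{1}{2} \cdot 4 = -3 + 2 = -1$)
$R{\left(C \right)} = -6 + C$
$- (\left(\left(-3\right) 3 + 6\right) + I{\left(-4,-8 \right)} R{\left(H \right)}) = - (\left(\left(-3\right) 3 + 6\right) + 3 \left(-6 - 1\right)) = - (\left(-9 + 6\right) + 3 \left(-7\right)) = - (-3 - 21) = \left(-1\right) \left(-24\right) = 24$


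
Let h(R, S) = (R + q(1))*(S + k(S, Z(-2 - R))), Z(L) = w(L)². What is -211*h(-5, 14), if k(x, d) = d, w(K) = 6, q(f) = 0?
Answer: 52750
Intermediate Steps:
Z(L) = 36 (Z(L) = 6² = 36)
h(R, S) = R*(36 + S) (h(R, S) = (R + 0)*(S + 36) = R*(36 + S))
-211*h(-5, 14) = -(-1055)*(36 + 14) = -(-1055)*50 = -211*(-250) = 52750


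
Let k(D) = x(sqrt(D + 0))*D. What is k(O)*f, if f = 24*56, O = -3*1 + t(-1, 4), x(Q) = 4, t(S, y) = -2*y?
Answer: -59136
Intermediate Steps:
O = -11 (O = -3*1 - 2*4 = -3 - 8 = -11)
k(D) = 4*D
f = 1344
k(O)*f = (4*(-11))*1344 = -44*1344 = -59136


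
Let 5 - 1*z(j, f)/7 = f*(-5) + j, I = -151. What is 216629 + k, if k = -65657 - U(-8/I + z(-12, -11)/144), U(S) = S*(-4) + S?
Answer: 547103021/3624 ≈ 1.5097e+5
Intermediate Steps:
z(j, f) = 35 - 7*j + 35*f (z(j, f) = 35 - 7*(f*(-5) + j) = 35 - 7*(-5*f + j) = 35 - 7*(j - 5*f) = 35 + (-7*j + 35*f) = 35 - 7*j + 35*f)
U(S) = -3*S (U(S) = -4*S + S = -3*S)
k = -237960475/3624 (k = -65657 - (-3)*(-8/(-151) + (35 - 7*(-12) + 35*(-11))/144) = -65657 - (-3)*(-8*(-1/151) + (35 + 84 - 385)*(1/144)) = -65657 - (-3)*(8/151 - 266*1/144) = -65657 - (-3)*(8/151 - 133/72) = -65657 - (-3)*(-19507)/10872 = -65657 - 1*19507/3624 = -65657 - 19507/3624 = -237960475/3624 ≈ -65662.)
216629 + k = 216629 - 237960475/3624 = 547103021/3624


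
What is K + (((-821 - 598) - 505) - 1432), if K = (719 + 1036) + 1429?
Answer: -172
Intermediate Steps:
K = 3184 (K = 1755 + 1429 = 3184)
K + (((-821 - 598) - 505) - 1432) = 3184 + (((-821 - 598) - 505) - 1432) = 3184 + ((-1419 - 505) - 1432) = 3184 + (-1924 - 1432) = 3184 - 3356 = -172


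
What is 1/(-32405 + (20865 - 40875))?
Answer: -1/52415 ≈ -1.9078e-5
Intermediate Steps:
1/(-32405 + (20865 - 40875)) = 1/(-32405 - 20010) = 1/(-52415) = -1/52415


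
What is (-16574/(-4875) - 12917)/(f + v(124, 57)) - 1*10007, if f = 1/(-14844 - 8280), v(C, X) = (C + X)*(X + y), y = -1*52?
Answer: -340790603764233/34006730875 ≈ -10021.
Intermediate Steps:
y = -52
v(C, X) = (-52 + X)*(C + X) (v(C, X) = (C + X)*(X - 52) = (C + X)*(-52 + X) = (-52 + X)*(C + X))
f = -1/23124 (f = 1/(-23124) = -1/23124 ≈ -4.3245e-5)
(-16574/(-4875) - 12917)/(f + v(124, 57)) - 1*10007 = (-16574/(-4875) - 12917)/(-1/23124 + (57² - 52*124 - 52*57 + 124*57)) - 1*10007 = (-16574*(-1/4875) - 12917)/(-1/23124 + (3249 - 6448 - 2964 + 7068)) - 10007 = (16574/4875 - 12917)/(-1/23124 + 905) - 10007 = -62953801/(4875*20927219/23124) - 10007 = -62953801/4875*23124/20927219 - 10007 = -485247898108/34006730875 - 10007 = -340790603764233/34006730875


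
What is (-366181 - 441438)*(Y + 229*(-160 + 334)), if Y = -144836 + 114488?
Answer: -7670765262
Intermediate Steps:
Y = -30348
(-366181 - 441438)*(Y + 229*(-160 + 334)) = (-366181 - 441438)*(-30348 + 229*(-160 + 334)) = -807619*(-30348 + 229*174) = -807619*(-30348 + 39846) = -807619*9498 = -7670765262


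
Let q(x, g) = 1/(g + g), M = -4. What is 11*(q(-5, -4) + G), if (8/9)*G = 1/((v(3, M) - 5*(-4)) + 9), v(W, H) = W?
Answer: -253/256 ≈ -0.98828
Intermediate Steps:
q(x, g) = 1/(2*g)
G = 9/256 (G = 9/(8*((3 - 5*(-4)) + 9)) = 9/(8*((3 + 20) + 9)) = 9/(8*(23 + 9)) = (9/8)/32 = (9/8)*(1/32) = 9/256 ≈ 0.035156)
11*(q(-5, -4) + G) = 11*((½)/(-4) + 9/256) = 11*((½)*(-¼) + 9/256) = 11*(-⅛ + 9/256) = 11*(-23/256) = -253/256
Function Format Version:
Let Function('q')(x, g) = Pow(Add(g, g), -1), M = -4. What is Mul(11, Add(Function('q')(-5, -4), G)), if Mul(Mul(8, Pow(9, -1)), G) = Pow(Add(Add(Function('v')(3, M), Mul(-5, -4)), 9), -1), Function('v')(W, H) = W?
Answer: Rational(-253, 256) ≈ -0.98828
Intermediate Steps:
Function('q')(x, g) = Mul(Rational(1, 2), Pow(g, -1)) (Function('q')(x, g) = Pow(Mul(2, g), -1) = Mul(Rational(1, 2), Pow(g, -1)))
G = Rational(9, 256) (G = Mul(Rational(9, 8), Pow(Add(Add(3, Mul(-5, -4)), 9), -1)) = Mul(Rational(9, 8), Pow(Add(Add(3, 20), 9), -1)) = Mul(Rational(9, 8), Pow(Add(23, 9), -1)) = Mul(Rational(9, 8), Pow(32, -1)) = Mul(Rational(9, 8), Rational(1, 32)) = Rational(9, 256) ≈ 0.035156)
Mul(11, Add(Function('q')(-5, -4), G)) = Mul(11, Add(Mul(Rational(1, 2), Pow(-4, -1)), Rational(9, 256))) = Mul(11, Add(Mul(Rational(1, 2), Rational(-1, 4)), Rational(9, 256))) = Mul(11, Add(Rational(-1, 8), Rational(9, 256))) = Mul(11, Rational(-23, 256)) = Rational(-253, 256)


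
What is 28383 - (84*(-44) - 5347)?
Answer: 37426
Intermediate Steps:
28383 - (84*(-44) - 5347) = 28383 - (-3696 - 5347) = 28383 - 1*(-9043) = 28383 + 9043 = 37426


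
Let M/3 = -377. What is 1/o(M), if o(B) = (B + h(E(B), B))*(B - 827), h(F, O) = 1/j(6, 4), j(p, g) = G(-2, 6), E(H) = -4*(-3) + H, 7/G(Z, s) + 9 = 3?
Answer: 7/15513234 ≈ 4.5123e-7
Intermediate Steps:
G(Z, s) = -7/6 (G(Z, s) = 7/(-9 + 3) = 7/(-6) = 7*(-⅙) = -7/6)
M = -1131 (M = 3*(-377) = -1131)
E(H) = 12 + H
j(p, g) = -7/6
h(F, O) = -6/7 (h(F, O) = 1/(-7/6) = -6/7)
o(B) = (-827 + B)*(-6/7 + B) (o(B) = (B - 6/7)*(B - 827) = (-6/7 + B)*(-827 + B) = (-827 + B)*(-6/7 + B))
1/o(M) = 1/(4962/7 + (-1131)² - 5795/7*(-1131)) = 1/(4962/7 + 1279161 + 6554145/7) = 1/(15513234/7) = 7/15513234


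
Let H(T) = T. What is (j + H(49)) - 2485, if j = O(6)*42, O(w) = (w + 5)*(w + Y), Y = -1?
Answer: -126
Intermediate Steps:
O(w) = (-1 + w)*(5 + w) (O(w) = (w + 5)*(w - 1) = (5 + w)*(-1 + w) = (-1 + w)*(5 + w))
j = 2310 (j = (-5 + 6**2 + 4*6)*42 = (-5 + 36 + 24)*42 = 55*42 = 2310)
(j + H(49)) - 2485 = (2310 + 49) - 2485 = 2359 - 2485 = -126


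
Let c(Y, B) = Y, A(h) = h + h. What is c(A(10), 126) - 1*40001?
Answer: -39981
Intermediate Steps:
A(h) = 2*h
c(A(10), 126) - 1*40001 = 2*10 - 1*40001 = 20 - 40001 = -39981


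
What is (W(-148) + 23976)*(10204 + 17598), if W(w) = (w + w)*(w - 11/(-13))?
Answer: 24408376672/13 ≈ 1.8776e+9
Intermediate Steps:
W(w) = 2*w*(11/13 + w) (W(w) = (2*w)*(w - 11*(-1/13)) = (2*w)*(w + 11/13) = (2*w)*(11/13 + w) = 2*w*(11/13 + w))
(W(-148) + 23976)*(10204 + 17598) = ((2/13)*(-148)*(11 + 13*(-148)) + 23976)*(10204 + 17598) = ((2/13)*(-148)*(11 - 1924) + 23976)*27802 = ((2/13)*(-148)*(-1913) + 23976)*27802 = (566248/13 + 23976)*27802 = (877936/13)*27802 = 24408376672/13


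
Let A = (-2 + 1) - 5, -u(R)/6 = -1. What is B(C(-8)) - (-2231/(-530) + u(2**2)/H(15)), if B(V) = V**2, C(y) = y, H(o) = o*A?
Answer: 95173/1590 ≈ 59.857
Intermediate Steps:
u(R) = 6 (u(R) = -6*(-1) = 6)
A = -6 (A = -1 - 5 = -6)
H(o) = -6*o (H(o) = o*(-6) = -6*o)
B(C(-8)) - (-2231/(-530) + u(2**2)/H(15)) = (-8)**2 - (-2231/(-530) + 6/((-6*15))) = 64 - (-2231*(-1/530) + 6/(-90)) = 64 - (2231/530 + 6*(-1/90)) = 64 - (2231/530 - 1/15) = 64 - 1*6587/1590 = 64 - 6587/1590 = 95173/1590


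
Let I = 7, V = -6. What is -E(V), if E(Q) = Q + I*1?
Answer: -1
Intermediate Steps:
E(Q) = 7 + Q (E(Q) = Q + 7*1 = Q + 7 = 7 + Q)
-E(V) = -(7 - 6) = -1*1 = -1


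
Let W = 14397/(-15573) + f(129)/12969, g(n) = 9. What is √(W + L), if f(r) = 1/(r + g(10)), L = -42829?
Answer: I*√410750414432968566193710/3096815634 ≈ 206.95*I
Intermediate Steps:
f(r) = 1/(9 + r) (f(r) = 1/(r + 9) = 1/(9 + r))
W = -8588870687/9290446902 (W = 14397/(-15573) + 1/((9 + 129)*12969) = 14397*(-1/15573) + (1/12969)/138 = -4799/5191 + (1/138)*(1/12969) = -4799/5191 + 1/1789722 = -8588870687/9290446902 ≈ -0.92448)
√(W + L) = √(-8588870687/9290446902 - 42829) = √(-397909139236445/9290446902) = I*√410750414432968566193710/3096815634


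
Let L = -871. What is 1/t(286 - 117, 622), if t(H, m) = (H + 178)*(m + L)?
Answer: -1/86403 ≈ -1.1574e-5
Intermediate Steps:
t(H, m) = (-871 + m)*(178 + H) (t(H, m) = (H + 178)*(m - 871) = (178 + H)*(-871 + m) = (-871 + m)*(178 + H))
1/t(286 - 117, 622) = 1/(-155038 - 871*(286 - 117) + 178*622 + (286 - 117)*622) = 1/(-155038 - 871*169 + 110716 + 169*622) = 1/(-155038 - 147199 + 110716 + 105118) = 1/(-86403) = -1/86403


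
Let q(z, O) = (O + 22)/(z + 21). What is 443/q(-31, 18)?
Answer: -443/4 ≈ -110.75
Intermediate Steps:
q(z, O) = (22 + O)/(21 + z)
443/q(-31, 18) = 443/(((22 + 18)/(21 - 31))) = 443/((40/(-10))) = 443/((-1/10*40)) = 443/(-4) = 443*(-1/4) = -443/4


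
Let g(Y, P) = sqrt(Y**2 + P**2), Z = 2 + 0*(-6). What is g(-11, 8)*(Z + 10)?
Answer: 12*sqrt(185) ≈ 163.22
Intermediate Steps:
Z = 2 (Z = 2 + 0 = 2)
g(Y, P) = sqrt(P**2 + Y**2)
g(-11, 8)*(Z + 10) = sqrt(8**2 + (-11)**2)*(2 + 10) = sqrt(64 + 121)*12 = sqrt(185)*12 = 12*sqrt(185)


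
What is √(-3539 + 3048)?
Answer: I*√491 ≈ 22.159*I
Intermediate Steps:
√(-3539 + 3048) = √(-491) = I*√491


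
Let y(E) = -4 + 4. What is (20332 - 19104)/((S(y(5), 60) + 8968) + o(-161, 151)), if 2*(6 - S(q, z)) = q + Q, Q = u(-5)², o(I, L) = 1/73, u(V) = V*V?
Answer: 179288/1264581 ≈ 0.14178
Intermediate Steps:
u(V) = V²
o(I, L) = 1/73
Q = 625 (Q = ((-5)²)² = 25² = 625)
y(E) = 0
S(q, z) = -613/2 - q/2 (S(q, z) = 6 - (q + 625)/2 = 6 - (625 + q)/2 = 6 + (-625/2 - q/2) = -613/2 - q/2)
(20332 - 19104)/((S(y(5), 60) + 8968) + o(-161, 151)) = (20332 - 19104)/(((-613/2 - ½*0) + 8968) + 1/73) = 1228/(((-613/2 + 0) + 8968) + 1/73) = 1228/((-613/2 + 8968) + 1/73) = 1228/(17323/2 + 1/73) = 1228/(1264581/146) = 1228*(146/1264581) = 179288/1264581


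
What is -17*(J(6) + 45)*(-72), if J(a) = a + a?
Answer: 69768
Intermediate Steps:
J(a) = 2*a
-17*(J(6) + 45)*(-72) = -17*(2*6 + 45)*(-72) = -17*(12 + 45)*(-72) = -17*57*(-72) = -969*(-72) = 69768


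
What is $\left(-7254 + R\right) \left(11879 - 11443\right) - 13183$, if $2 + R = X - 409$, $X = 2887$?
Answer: $-2096391$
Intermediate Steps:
$R = 2476$ ($R = -2 + \left(2887 - 409\right) = -2 + 2478 = 2476$)
$\left(-7254 + R\right) \left(11879 - 11443\right) - 13183 = \left(-7254 + 2476\right) \left(11879 - 11443\right) - 13183 = \left(-4778\right) 436 - 13183 = -2083208 - 13183 = -2096391$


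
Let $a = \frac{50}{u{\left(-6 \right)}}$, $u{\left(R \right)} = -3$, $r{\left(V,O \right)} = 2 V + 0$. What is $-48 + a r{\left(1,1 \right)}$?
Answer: $- \frac{244}{3} \approx -81.333$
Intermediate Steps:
$r{\left(V,O \right)} = 2 V$
$a = - \frac{50}{3}$ ($a = \frac{50}{-3} = 50 \left(- \frac{1}{3}\right) = - \frac{50}{3} \approx -16.667$)
$-48 + a r{\left(1,1 \right)} = -48 - \frac{50 \cdot 2 \cdot 1}{3} = -48 - \frac{100}{3} = - \frac{244}{3}$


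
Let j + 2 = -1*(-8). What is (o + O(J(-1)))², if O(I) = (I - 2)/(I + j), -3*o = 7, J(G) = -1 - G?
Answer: 64/9 ≈ 7.1111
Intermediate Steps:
j = 6 (j = -2 - 1*(-8) = -2 + 8 = 6)
o = -7/3 (o = -⅓*7 = -7/3 ≈ -2.3333)
O(I) = (-2 + I)/(6 + I) (O(I) = (I - 2)/(I + 6) = (-2 + I)/(6 + I))
(o + O(J(-1)))² = (-7/3 + (-2 + (-1 - 1*(-1)))/(6 + (-1 - 1*(-1))))² = (-7/3 + (-2 + (-1 + 1))/(6 + (-1 + 1)))² = (-7/3 + (-2 + 0)/(6 + 0))² = (-7/3 - 2/6)² = (-7/3 + (⅙)*(-2))² = (-7/3 - ⅓)² = (-8/3)² = 64/9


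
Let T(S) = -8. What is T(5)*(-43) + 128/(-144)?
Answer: 3088/9 ≈ 343.11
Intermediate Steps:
T(5)*(-43) + 128/(-144) = -8*(-43) + 128/(-144) = 344 + 128*(-1/144) = 344 - 8/9 = 3088/9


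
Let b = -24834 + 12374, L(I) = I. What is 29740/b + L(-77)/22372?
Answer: -4759305/1991108 ≈ -2.3903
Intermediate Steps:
b = -12460
29740/b + L(-77)/22372 = 29740/(-12460) - 77/22372 = 29740*(-1/12460) - 77*1/22372 = -1487/623 - 11/3196 = -4759305/1991108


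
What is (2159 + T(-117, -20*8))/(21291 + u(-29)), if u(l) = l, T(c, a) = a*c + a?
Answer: 20719/21262 ≈ 0.97446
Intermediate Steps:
T(c, a) = a + a*c
(2159 + T(-117, -20*8))/(21291 + u(-29)) = (2159 + (-20*8)*(1 - 117))/(21291 - 29) = (2159 - 160*(-116))/21262 = (2159 + 18560)*(1/21262) = 20719*(1/21262) = 20719/21262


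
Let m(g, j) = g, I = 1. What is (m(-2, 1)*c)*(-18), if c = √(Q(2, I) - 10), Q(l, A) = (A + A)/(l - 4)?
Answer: 36*I*√11 ≈ 119.4*I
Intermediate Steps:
Q(l, A) = 2*A/(-4 + l) (Q(l, A) = (2*A)/(-4 + l) = 2*A/(-4 + l))
c = I*√11 (c = √(2*1/(-4 + 2) - 10) = √(2*1/(-2) - 10) = √(2*1*(-½) - 10) = √(-1 - 10) = √(-11) = I*√11 ≈ 3.3166*I)
(m(-2, 1)*c)*(-18) = -2*I*√11*(-18) = 36*I*√11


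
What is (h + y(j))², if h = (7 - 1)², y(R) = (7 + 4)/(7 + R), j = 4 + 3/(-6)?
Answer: 605284/441 ≈ 1372.5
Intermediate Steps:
j = 7/2 (j = 4 + 3*(-⅙) = 4 - ½ = 7/2 ≈ 3.5000)
y(R) = 11/(7 + R)
h = 36 (h = 6² = 36)
(h + y(j))² = (36 + 11/(7 + 7/2))² = (36 + 11/(21/2))² = (36 + 11*(2/21))² = (36 + 22/21)² = (778/21)² = 605284/441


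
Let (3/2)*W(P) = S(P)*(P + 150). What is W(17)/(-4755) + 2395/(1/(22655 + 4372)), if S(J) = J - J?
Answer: 64729665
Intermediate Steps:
S(J) = 0
W(P) = 0 (W(P) = 2*(0*(P + 150))/3 = 2*(0*(150 + P))/3 = (⅔)*0 = 0)
W(17)/(-4755) + 2395/(1/(22655 + 4372)) = 0/(-4755) + 2395/(1/(22655 + 4372)) = 0*(-1/4755) + 2395/(1/27027) = 0 + 2395/(1/27027) = 0 + 2395*27027 = 0 + 64729665 = 64729665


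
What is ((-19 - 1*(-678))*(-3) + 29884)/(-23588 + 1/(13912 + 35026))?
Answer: -1365712766/1154349543 ≈ -1.1831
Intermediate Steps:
((-19 - 1*(-678))*(-3) + 29884)/(-23588 + 1/(13912 + 35026)) = ((-19 + 678)*(-3) + 29884)/(-23588 + 1/48938) = (659*(-3) + 29884)/(-23588 + 1/48938) = (-1977 + 29884)/(-1154349543/48938) = 27907*(-48938/1154349543) = -1365712766/1154349543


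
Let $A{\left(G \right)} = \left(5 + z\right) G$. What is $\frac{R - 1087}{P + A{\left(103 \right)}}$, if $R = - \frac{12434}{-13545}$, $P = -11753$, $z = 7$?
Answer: $\frac{14710981}{142452765} \approx 0.10327$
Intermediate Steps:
$A{\left(G \right)} = 12 G$ ($A{\left(G \right)} = \left(5 + 7\right) G = 12 G$)
$R = \frac{12434}{13545}$ ($R = \left(-12434\right) \left(- \frac{1}{13545}\right) = \frac{12434}{13545} \approx 0.91798$)
$\frac{R - 1087}{P + A{\left(103 \right)}} = \frac{\frac{12434}{13545} - 1087}{-11753 + 12 \cdot 103} = - \frac{14710981}{13545 \left(-11753 + 1236\right)} = - \frac{14710981}{13545 \left(-10517\right)} = \left(- \frac{14710981}{13545}\right) \left(- \frac{1}{10517}\right) = \frac{14710981}{142452765}$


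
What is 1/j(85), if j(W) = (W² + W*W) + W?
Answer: 1/14535 ≈ 6.8799e-5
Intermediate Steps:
j(W) = W + 2*W² (j(W) = (W² + W²) + W = 2*W² + W = W + 2*W²)
1/j(85) = 1/(85*(1 + 2*85)) = 1/(85*(1 + 170)) = 1/(85*171) = 1/14535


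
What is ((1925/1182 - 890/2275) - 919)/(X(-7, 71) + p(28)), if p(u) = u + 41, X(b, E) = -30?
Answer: -493581911/20974590 ≈ -23.532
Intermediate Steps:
p(u) = 41 + u
((1925/1182 - 890/2275) - 919)/(X(-7, 71) + p(28)) = ((1925/1182 - 890/2275) - 919)/(-30 + (41 + 28)) = ((1925*(1/1182) - 890*1/2275) - 919)/(-30 + 69) = ((1925/1182 - 178/455) - 919)/39 = (665479/537810 - 919)*(1/39) = -493581911/537810*1/39 = -493581911/20974590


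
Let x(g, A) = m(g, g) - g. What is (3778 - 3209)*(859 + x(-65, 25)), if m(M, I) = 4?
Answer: 528032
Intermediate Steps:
x(g, A) = 4 - g
(3778 - 3209)*(859 + x(-65, 25)) = (3778 - 3209)*(859 + (4 - 1*(-65))) = 569*(859 + (4 + 65)) = 569*(859 + 69) = 569*928 = 528032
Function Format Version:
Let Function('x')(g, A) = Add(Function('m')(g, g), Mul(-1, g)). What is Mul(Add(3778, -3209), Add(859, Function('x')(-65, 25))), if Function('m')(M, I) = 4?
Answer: 528032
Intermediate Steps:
Function('x')(g, A) = Add(4, Mul(-1, g))
Mul(Add(3778, -3209), Add(859, Function('x')(-65, 25))) = Mul(Add(3778, -3209), Add(859, Add(4, Mul(-1, -65)))) = Mul(569, Add(859, Add(4, 65))) = Mul(569, Add(859, 69)) = Mul(569, 928) = 528032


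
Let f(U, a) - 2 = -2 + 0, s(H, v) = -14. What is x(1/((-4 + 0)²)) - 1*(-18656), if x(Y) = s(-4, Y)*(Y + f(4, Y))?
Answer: 149241/8 ≈ 18655.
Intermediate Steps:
f(U, a) = 0 (f(U, a) = 2 + (-2 + 0) = 2 - 2 = 0)
x(Y) = -14*Y (x(Y) = -14*(Y + 0) = -14*Y)
x(1/((-4 + 0)²)) - 1*(-18656) = -14/(-4 + 0)² - 1*(-18656) = -14/((-4)²) + 18656 = -14/16 + 18656 = -14*1/16 + 18656 = -7/8 + 18656 = 149241/8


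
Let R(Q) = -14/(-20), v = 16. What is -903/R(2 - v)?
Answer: -1290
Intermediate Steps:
R(Q) = 7/10 (R(Q) = -14*(-1/20) = 7/10)
-903/R(2 - v) = -903/7/10 = -903*10/7 = -1290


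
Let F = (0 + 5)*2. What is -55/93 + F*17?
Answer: 15755/93 ≈ 169.41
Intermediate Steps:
F = 10 (F = 5*2 = 10)
-55/93 + F*17 = -55/93 + 10*17 = -55*1/93 + 170 = -55/93 + 170 = 15755/93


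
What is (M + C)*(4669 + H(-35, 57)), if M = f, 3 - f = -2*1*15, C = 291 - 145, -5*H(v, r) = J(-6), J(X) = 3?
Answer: 4178218/5 ≈ 8.3564e+5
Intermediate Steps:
H(v, r) = -⅗ (H(v, r) = -⅕*3 = -⅗)
C = 146
f = 33 (f = 3 - (-2*1)*15 = 3 - (-2)*15 = 3 - 1*(-30) = 3 + 30 = 33)
M = 33
(M + C)*(4669 + H(-35, 57)) = (33 + 146)*(4669 - ⅗) = 179*(23342/5) = 4178218/5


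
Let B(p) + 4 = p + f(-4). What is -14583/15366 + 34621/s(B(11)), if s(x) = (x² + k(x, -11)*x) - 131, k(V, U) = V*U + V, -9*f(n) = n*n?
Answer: -806213963/8676668 ≈ -92.917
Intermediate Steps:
f(n) = -n²/9 (f(n) = -n*n/9 = -n²/9)
B(p) = -52/9 + p (B(p) = -4 + (p - ⅑*(-4)²) = -4 + (p - ⅑*16) = -4 + (p - 16/9) = -4 + (-16/9 + p) = -52/9 + p)
k(V, U) = V + U*V (k(V, U) = U*V + V = V + U*V)
s(x) = -131 - 9*x² (s(x) = (x² + (x*(1 - 11))*x) - 131 = (x² + (x*(-10))*x) - 131 = (x² + (-10*x)*x) - 131 = (x² - 10*x²) - 131 = -9*x² - 131 = -131 - 9*x²)
-14583/15366 + 34621/s(B(11)) = -14583/15366 + 34621/(-131 - 9*(-52/9 + 11)²) = -14583*1/15366 + 34621/(-131 - 9*(47/9)²) = -4861/5122 + 34621/(-131 - 9*2209/81) = -4861/5122 + 34621/(-131 - 2209/9) = -4861/5122 + 34621/(-3388/9) = -4861/5122 + 34621*(-9/3388) = -4861/5122 - 311589/3388 = -806213963/8676668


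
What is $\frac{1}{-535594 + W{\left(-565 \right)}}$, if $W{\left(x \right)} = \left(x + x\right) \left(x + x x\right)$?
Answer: $- \frac{1}{360621394} \approx -2.773 \cdot 10^{-9}$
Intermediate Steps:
$W{\left(x \right)} = 2 x \left(x + x^{2}\right)$
$\frac{1}{-535594 + W{\left(-565 \right)}} = \frac{1}{-535594 + 2 \left(-565\right)^{2} \left(1 - 565\right)} = \frac{1}{-535594 + 2 \cdot 319225 \left(-564\right)} = \frac{1}{-535594 - 360085800} = \frac{1}{-360621394} = - \frac{1}{360621394}$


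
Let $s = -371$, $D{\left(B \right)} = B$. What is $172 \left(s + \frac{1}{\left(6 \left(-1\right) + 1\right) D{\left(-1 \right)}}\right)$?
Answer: $- \frac{318888}{5} \approx -63778.0$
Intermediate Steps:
$172 \left(s + \frac{1}{\left(6 \left(-1\right) + 1\right) D{\left(-1 \right)}}\right) = 172 \left(-371 + \frac{1}{\left(6 \left(-1\right) + 1\right) \left(-1\right)}\right) = 172 \left(-371 + \frac{1}{\left(-6 + 1\right) \left(-1\right)}\right) = 172 \left(-371 + \frac{1}{\left(-5\right) \left(-1\right)}\right) = 172 \left(-371 + \frac{1}{5}\right) = 172 \left(- \frac{1854}{5}\right) = - \frac{318888}{5}$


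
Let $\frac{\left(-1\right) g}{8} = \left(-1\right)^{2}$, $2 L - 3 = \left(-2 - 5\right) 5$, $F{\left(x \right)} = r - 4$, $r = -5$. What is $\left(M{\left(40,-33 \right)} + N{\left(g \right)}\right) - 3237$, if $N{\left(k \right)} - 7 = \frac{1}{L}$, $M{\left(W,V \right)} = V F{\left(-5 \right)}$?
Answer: $- \frac{46929}{16} \approx -2933.1$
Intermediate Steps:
$F{\left(x \right)} = -9$ ($F{\left(x \right)} = -5 - 4 = -9$)
$L = -16$ ($L = \frac{3}{2} + \frac{\left(-2 - 5\right) 5}{2} = \frac{3}{2} + \frac{\left(-7\right) 5}{2} = \frac{3}{2} + \frac{1}{2} \left(-35\right) = \frac{3}{2} - \frac{35}{2} = -16$)
$M{\left(W,V \right)} = - 9 V$ ($M{\left(W,V \right)} = V \left(-9\right) = - 9 V$)
$g = -8$ ($g = - 8 \left(-1\right)^{2} = \left(-8\right) 1 = -8$)
$N{\left(k \right)} = \frac{111}{16}$ ($N{\left(k \right)} = 7 + \frac{1}{-16} = 7 - \frac{1}{16} = \frac{111}{16}$)
$\left(M{\left(40,-33 \right)} + N{\left(g \right)}\right) - 3237 = \left(\left(-9\right) \left(-33\right) + \frac{111}{16}\right) - 3237 = \left(297 + \frac{111}{16}\right) - 3237 = \frac{4863}{16} - 3237 = - \frac{46929}{16}$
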